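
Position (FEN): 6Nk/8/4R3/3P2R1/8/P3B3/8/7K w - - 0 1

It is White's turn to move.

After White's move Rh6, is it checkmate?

After Rh6: black king on h8; in check: yes, from the white rook on h6.
King squares — g7: attacked by Rg5; h7: attacked by Rh6; g8: attacked by Rg5.
Black has no legal moves → checkmate.

yes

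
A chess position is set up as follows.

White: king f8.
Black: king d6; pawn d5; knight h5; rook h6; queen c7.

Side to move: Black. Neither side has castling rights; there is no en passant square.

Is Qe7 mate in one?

no

After Qe7: white king on f8; in check: yes, from the black queen on e7.
White has 1 legal reply: Kg8.
In check but a legal move exists → not checkmate.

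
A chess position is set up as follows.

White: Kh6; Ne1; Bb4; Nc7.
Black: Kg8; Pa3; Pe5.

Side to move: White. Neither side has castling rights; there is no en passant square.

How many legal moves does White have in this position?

21

White to move; king on h6.
In check: no.
Legal moves: Ne8, Na8, Ne6, Na6, Nd5, Nb5, Kg6, Kh5, Kg5, Bf8, Be7, Bd6, Bc5, Ba5, Bc3, Bxa3, Bd2, Nf3, Nd3, Ng2, Nc2.
Count: 21.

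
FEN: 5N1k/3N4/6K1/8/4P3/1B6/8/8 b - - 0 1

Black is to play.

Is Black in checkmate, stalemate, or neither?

stalemate

Black to move; black king on h8.
In check: no.
King squares — g7: attacked by Kg6; h7: attacked by Kg6; g8: attacked by Bb3.
Legal moves for Black: none.
Not in check and no legal moves → stalemate.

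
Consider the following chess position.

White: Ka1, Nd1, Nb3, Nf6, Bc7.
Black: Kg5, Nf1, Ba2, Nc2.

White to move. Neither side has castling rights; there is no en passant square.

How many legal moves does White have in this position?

2

White to move; king on a1.
In check: yes, from the black knight on c2.
Legal moves: Kb2, Kxa2.
Count: 2.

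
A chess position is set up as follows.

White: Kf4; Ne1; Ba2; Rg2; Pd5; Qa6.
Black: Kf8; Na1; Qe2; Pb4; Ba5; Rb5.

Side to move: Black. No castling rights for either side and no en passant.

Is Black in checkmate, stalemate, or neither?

Black to move; black king on f8.
In check: no.
Legal moves for Black include: Ke8, Kf7, Ke7, Rb8, Rb7, Rb6, Rxd5, Rc5, Bd8, Bc7+, Bb6, Qe8, Qe7, Qe6, Qh5, Qe5+, Qg4+, Qe4+, ... (list truncated; more exist).
Black has legal moves and is not in check → neither.

neither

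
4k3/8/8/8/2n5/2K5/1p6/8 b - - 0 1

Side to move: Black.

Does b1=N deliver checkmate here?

no

After b1=N: white king on c3; in check: yes, from the black knight on b1.
White has 6 legal replies: Kd4, Kxc4, Kb4, Kd3, Kb3, Kc2.
In check but a legal move exists → not checkmate.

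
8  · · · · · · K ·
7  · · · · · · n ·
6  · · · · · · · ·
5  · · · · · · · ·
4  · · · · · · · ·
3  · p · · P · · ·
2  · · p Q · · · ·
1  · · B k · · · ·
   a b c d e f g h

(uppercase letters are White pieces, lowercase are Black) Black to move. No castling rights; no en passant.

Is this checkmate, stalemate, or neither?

Black to move; black king on d1.
In check: yes, from the white queen on d2.
King squares — c1: attacked by Qd2; e1: attacked by Qd2; c2: own pawn; d2: attacked by Bc1; e2: attacked by Qd2.
Legal moves for Black: none.
In check with no legal moves → checkmate.

checkmate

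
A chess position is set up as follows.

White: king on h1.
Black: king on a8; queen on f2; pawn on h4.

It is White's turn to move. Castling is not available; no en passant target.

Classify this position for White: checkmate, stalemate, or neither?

stalemate

White to move; white king on h1.
In check: no.
King squares — g1: attacked by Qf2; g2: attacked by Qf2; h2: attacked by Qf2.
Legal moves for White: none.
Not in check and no legal moves → stalemate.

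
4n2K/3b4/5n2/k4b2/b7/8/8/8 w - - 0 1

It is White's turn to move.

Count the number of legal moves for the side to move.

White to move; king on h8.
In check: no.
Legal moves: none.
Count: 0.

0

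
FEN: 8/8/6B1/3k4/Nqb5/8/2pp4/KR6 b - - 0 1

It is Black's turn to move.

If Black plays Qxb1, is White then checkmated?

After Qxb1: white king on a1; in check: yes, from the black queen on b1.
King squares — b1: attacked by Pc2; a2: attacked by Qb1; b2: attacked by Qb1.
White has no legal moves → checkmate.

yes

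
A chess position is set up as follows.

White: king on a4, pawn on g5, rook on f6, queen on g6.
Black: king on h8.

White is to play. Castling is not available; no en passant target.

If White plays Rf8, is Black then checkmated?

After Rf8: black king on h8; in check: yes, from the white rook on f8.
King squares — g7: attacked by Qg6; h7: attacked by Qg6; g8: attacked by Qg6.
Black has no legal moves → checkmate.

yes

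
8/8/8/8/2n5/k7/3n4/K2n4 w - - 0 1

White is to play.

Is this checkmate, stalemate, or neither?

stalemate

White to move; white king on a1.
In check: no.
King squares — b1: attacked by Nd2; a2: attacked by Ka3; b2: attacked by Nd1.
Legal moves for White: none.
Not in check and no legal moves → stalemate.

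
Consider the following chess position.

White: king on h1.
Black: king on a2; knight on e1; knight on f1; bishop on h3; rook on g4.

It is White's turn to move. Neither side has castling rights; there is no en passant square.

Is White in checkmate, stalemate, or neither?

stalemate

White to move; white king on h1.
In check: no.
King squares — g1: attacked by Rg4; g2: attacked by Ne1; h2: attacked by Nf1.
Legal moves for White: none.
Not in check and no legal moves → stalemate.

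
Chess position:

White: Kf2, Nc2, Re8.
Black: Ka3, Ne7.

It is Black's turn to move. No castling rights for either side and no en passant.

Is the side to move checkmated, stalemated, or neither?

Black to move; black king on a3.
In check: yes, from the white knight on c2.
Legal moves for Black: Ka4, Kb3, Kb2, Ka2.
Black is in check but has 4 legal moves → neither.

neither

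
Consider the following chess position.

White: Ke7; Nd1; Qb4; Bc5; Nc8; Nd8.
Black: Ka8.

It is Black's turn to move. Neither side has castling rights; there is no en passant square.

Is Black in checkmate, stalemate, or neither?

Black to move; black king on a8.
In check: no.
King squares — a7: attacked by Bc5; b7: attacked by Qb4; b8: attacked by Qb4.
Legal moves for Black: none.
Not in check and no legal moves → stalemate.

stalemate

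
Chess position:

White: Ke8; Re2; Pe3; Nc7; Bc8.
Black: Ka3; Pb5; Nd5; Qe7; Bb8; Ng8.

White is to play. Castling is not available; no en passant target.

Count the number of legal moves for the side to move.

0

White to move; king on e8.
In check: yes, from the black queen on e7.
Legal moves: none.
Count: 0.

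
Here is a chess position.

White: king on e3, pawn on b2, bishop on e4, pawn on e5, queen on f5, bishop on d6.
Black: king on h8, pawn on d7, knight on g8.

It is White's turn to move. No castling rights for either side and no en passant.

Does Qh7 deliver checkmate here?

yes

After Qh7: black king on h8; in check: yes, from the white queen on h7.
King squares — g7: attacked by Qh7; h7: attacked by Be4; g8: own knight.
Black has no legal moves → checkmate.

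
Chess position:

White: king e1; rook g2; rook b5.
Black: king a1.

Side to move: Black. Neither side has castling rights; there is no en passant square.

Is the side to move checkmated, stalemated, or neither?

stalemate

Black to move; black king on a1.
In check: no.
King squares — b1: attacked by Rb5; a2: attacked by Rg2; b2: attacked by Rg2.
Legal moves for Black: none.
Not in check and no legal moves → stalemate.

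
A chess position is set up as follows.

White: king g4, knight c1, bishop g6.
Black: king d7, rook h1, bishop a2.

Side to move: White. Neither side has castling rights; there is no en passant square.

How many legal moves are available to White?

18

White to move; king on g4.
In check: no.
Legal moves: Be8+, Bh7, Bf7, Bh5, Bf5+, Be4, Bd3, Bc2, Bb1, Kg5, Kf5, Kf4, Kg3, Kf3, Nd3, Nb3, Ne2, Nxa2.
Count: 18.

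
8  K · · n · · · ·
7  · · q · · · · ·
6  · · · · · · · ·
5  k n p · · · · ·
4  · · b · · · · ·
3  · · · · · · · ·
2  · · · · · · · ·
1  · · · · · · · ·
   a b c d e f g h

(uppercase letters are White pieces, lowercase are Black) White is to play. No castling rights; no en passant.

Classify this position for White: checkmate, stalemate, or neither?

stalemate

White to move; white king on a8.
In check: no.
King squares — a7: attacked by Nb5; b7: attacked by Qc7; b8: attacked by Qc7.
Legal moves for White: none.
Not in check and no legal moves → stalemate.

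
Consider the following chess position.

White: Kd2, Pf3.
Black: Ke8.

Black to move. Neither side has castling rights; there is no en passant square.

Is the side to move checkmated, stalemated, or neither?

Black to move; black king on e8.
In check: no.
Legal moves for Black: Kf8, Kd8, Kf7, Ke7, Kd7.
Black has 5 legal moves and is not in check → neither.

neither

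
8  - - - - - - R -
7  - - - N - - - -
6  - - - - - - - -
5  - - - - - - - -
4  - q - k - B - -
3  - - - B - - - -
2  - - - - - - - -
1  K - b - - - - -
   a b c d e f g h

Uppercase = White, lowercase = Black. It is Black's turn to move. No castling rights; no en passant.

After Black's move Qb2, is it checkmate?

After Qb2: white king on a1; in check: yes, from the black queen on b2.
King squares — b1: attacked by Qb2; a2: attacked by Qb2; b2: attacked by Bc1.
White has no legal moves → checkmate.

yes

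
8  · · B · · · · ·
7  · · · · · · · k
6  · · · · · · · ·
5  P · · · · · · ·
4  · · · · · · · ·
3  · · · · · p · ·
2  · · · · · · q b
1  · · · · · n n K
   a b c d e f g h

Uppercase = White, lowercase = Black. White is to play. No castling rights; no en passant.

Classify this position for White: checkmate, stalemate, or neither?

White to move; white king on h1.
In check: yes, from the black queen on g2.
King squares — g1: attacked by Qg2; g2: attacked by Pf3; h2: attacked by Nf1.
Legal moves for White: none.
In check with no legal moves → checkmate.

checkmate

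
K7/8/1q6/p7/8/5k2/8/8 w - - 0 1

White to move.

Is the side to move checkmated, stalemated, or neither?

White to move; white king on a8.
In check: no.
King squares — a7: attacked by Qb6; b7: attacked by Qb6; b8: attacked by Qb6.
Legal moves for White: none.
Not in check and no legal moves → stalemate.

stalemate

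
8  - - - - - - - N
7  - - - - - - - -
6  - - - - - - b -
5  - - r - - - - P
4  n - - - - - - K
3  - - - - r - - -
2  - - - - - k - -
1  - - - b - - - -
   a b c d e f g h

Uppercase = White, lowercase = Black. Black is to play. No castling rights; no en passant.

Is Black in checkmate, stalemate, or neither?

Black to move; black king on f2.
In check: no.
Legal moves for Black include: Be8, Bh7, Bf7, Bgxh5, Bf5, Be4, Bd3, Bgc2, Bb1, Rc8, Rc7, Rc6, Rxh5#, Rg5, Rf5, Rce5, Rd5, Rb5, ... (list truncated; more exist).
Black has legal moves and is not in check → neither.

neither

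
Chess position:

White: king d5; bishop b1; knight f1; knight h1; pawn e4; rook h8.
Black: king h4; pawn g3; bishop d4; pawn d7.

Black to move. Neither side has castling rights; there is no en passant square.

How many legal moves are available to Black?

3

Black to move; king on h4.
In check: yes, from the white rook on h8.
Legal moves: Kg5, Kg4, Bxh8.
Count: 3.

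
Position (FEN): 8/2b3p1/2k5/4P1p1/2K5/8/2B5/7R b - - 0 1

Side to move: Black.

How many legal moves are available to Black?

11

Black to move; king on c6.
In check: no.
Legal moves: Bd8, Bb8, Bd6, Bb6, Bxe5, Ba5, Kd7, Kb7, Kb6, g6, g4.
Count: 11.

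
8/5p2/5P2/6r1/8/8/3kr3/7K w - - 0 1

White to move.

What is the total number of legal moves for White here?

White to move; king on h1.
In check: no.
Legal moves: none.
Count: 0.

0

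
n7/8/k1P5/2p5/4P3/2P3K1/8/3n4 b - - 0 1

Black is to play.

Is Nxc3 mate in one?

no

After Nxc3: white king on g3; in check: no.
White is not in check, so this cannot be checkmate.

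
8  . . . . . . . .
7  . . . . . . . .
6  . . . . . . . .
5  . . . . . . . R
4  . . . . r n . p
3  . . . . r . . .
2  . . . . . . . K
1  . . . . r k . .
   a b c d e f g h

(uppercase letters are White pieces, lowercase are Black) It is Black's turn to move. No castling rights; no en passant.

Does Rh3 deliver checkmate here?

After Rh3: white king on h2; in check: yes, from the black rook on h3.
King squares — g1: attacked by Kf1; h1: attacked by Rh3; g2: attacked by Kf1; g3: attacked by Rh3; h3: attacked by Nf4.
White has no legal moves → checkmate.

yes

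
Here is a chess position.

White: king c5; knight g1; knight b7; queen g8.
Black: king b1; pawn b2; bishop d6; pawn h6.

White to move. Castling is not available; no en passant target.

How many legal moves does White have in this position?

White to move; king on c5.
In check: yes, from the black bishop on d6.
Legal moves: Kxd6, Kc6, Kb6, Kd5, Kb5, Kd4, Kc4, Nxd6.
Count: 8.

8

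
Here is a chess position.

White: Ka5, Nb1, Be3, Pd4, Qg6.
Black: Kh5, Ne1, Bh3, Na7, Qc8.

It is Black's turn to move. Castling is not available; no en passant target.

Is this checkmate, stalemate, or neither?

neither

Black to move; black king on h5.
In check: yes, from the white queen on g6.
Legal moves for Black: Kxg6, Kh4.
Black is in check but has 2 legal moves → neither.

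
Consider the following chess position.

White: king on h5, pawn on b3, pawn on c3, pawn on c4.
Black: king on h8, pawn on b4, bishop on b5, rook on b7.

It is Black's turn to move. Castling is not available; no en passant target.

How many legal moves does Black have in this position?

Black to move; king on h8.
In check: no.
Legal moves: Kg8, Kh7, Kg7, Rb8, Rh7+, Rg7, Rf7, Re7, Rd7, Rc7, Ra7, Rb6, Be8+, Bd7, Bc6, Ba6, Bxc4, Ba4, bxc3.
Count: 19.

19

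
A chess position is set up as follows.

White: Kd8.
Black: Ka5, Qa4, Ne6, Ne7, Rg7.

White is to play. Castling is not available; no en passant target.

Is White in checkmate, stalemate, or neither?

White to move; white king on d8.
In check: yes, from the black knight on e6.
King squares — c7: attacked by Ne6; d7: attacked by Qa4; e7: attacked by Rg7; c8: attacked by Ne7; e8: attacked by Qa4.
Legal moves for White: none.
In check with no legal moves → checkmate.

checkmate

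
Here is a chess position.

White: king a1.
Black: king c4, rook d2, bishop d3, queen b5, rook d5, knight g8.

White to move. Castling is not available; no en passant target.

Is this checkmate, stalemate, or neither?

White to move; white king on a1.
In check: no.
King squares — b1: attacked by Bd3; a2: attacked by Rd2; b2: attacked by Rd2.
Legal moves for White: none.
Not in check and no legal moves → stalemate.

stalemate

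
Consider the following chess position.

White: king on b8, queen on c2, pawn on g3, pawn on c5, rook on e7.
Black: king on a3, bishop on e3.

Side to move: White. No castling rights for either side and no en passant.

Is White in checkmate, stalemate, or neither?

neither

White to move; white king on b8.
In check: no.
Legal moves for White include: Kc8, Ka8, Kc7, Kb7, Ka7, Re8, Rh7, Rg7, Rf7, Rd7, Rc7, Rb7, Ra7+, Re6, Re5, Re4, Rxe3+, Qh7, ... (list truncated; more exist).
White has legal moves and is not in check → neither.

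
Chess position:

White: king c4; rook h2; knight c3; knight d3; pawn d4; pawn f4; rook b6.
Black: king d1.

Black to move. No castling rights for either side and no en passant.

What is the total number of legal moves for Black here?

Black to move; king on d1.
In check: yes, from the white knight on c3.
Legal moves: none.
Count: 0.

0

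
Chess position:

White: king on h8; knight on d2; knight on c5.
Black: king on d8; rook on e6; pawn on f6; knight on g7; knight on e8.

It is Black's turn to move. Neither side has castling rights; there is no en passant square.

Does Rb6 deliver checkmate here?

no

After Rb6: white king on h8; in check: no.
White is not in check, so this cannot be checkmate.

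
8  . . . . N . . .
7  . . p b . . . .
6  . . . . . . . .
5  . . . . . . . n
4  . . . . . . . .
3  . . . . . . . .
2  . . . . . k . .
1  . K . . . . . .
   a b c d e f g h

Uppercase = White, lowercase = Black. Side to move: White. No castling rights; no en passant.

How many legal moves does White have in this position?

White to move; king on b1.
In check: no.
Legal moves: Ng7, Nxc7, Nf6, Nd6, Kc2, Kb2, Ka2, Kc1, Ka1.
Count: 9.

9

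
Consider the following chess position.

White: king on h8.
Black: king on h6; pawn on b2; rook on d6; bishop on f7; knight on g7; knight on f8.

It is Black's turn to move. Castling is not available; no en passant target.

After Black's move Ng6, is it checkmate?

yes

After Ng6: white king on h8; in check: yes, from the black knight on g6.
King squares — g7: attacked by Kh6; h7: attacked by Kh6; g8: attacked by Bf7.
White has no legal moves → checkmate.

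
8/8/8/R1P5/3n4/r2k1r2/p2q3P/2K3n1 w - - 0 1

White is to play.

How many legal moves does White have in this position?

0

White to move; king on c1.
In check: yes, from the black queen on d2.
Legal moves: none.
Count: 0.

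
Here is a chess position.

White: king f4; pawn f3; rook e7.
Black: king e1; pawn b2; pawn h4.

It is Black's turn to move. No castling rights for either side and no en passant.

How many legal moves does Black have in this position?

4

Black to move; king on e1.
In check: yes, from the white rook on e7.
Legal moves: Kf2, Kd2, Kf1, Kd1.
Count: 4.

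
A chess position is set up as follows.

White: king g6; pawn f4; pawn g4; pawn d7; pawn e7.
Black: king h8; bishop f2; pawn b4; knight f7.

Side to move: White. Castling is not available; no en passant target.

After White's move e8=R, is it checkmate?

After e8=R: black king on h8; in check: yes, from the white rook on e8.
King squares — g7: attacked by Kg6; h7: attacked by Kg6; g8: attacked by Re8.
Black has no legal moves → checkmate.

yes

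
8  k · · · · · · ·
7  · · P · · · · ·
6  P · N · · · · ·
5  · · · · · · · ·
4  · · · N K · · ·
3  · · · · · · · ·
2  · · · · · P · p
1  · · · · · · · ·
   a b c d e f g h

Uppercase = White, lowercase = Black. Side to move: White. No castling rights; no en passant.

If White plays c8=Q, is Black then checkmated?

yes

After c8=Q: black king on a8; in check: yes, from the white queen on c8.
King squares — a7: attacked by Nc6; b7: attacked by Pa6; b8: attacked by Nc6.
Black has no legal moves → checkmate.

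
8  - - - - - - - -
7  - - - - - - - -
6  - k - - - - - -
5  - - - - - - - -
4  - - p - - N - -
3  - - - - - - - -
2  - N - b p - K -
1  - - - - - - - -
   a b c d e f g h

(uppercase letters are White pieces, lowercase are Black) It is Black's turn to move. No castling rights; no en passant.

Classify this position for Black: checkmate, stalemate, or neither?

neither

Black to move; black king on b6.
In check: no.
Legal moves for Black include: Kc7, Kb7, Ka7, Kc6, Ka6, Kc5, Kb5, Ka5, Ba5, Bxf4, Bb4, Be3, Bc3, Be1, Bc1, c3, e1=Q, e1=R, ... (list truncated; more exist).
Black has legal moves and is not in check → neither.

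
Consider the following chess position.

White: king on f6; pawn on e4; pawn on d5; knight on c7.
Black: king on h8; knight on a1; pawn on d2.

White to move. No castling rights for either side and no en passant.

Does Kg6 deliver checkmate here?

no

After Kg6: black king on h8; in check: no.
Black is not in check, so this cannot be checkmate.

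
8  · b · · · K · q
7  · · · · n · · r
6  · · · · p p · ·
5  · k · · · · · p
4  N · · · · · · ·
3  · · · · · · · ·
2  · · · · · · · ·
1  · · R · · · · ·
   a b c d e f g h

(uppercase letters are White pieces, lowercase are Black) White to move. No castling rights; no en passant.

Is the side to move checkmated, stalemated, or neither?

White to move; white king on f8.
In check: yes, from the black queen on h8.
King squares — e7: attacked by Rh7; f7: attacked by Rh7; g7: attacked by Rh7; e8: attacked by Qh8; g8: attacked by Ne7.
Legal moves for White: none.
In check with no legal moves → checkmate.

checkmate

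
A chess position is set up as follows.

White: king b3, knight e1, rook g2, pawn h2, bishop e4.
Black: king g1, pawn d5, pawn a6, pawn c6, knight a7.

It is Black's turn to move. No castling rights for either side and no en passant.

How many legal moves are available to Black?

2

Black to move; king on g1.
In check: yes, from the white rook on g2.
Legal moves: Kh1, Kf1.
Count: 2.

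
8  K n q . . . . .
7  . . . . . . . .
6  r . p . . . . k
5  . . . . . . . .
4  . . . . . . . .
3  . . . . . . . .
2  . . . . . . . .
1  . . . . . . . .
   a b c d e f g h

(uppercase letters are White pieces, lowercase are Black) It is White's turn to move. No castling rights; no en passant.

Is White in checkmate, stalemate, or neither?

checkmate

White to move; white king on a8.
In check: yes, from the black rook on a6.
King squares — a7: attacked by Ra6; b7: attacked by Qc8; b8: attacked by Qc8.
Legal moves for White: none.
In check with no legal moves → checkmate.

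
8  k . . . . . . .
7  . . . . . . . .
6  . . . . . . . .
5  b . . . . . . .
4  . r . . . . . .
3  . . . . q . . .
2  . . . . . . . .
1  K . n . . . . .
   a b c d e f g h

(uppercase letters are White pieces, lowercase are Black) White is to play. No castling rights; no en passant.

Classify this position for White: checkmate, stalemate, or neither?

White to move; white king on a1.
In check: no.
King squares — b1: attacked by Rb4; a2: attacked by Nc1; b2: attacked by Rb4.
Legal moves for White: none.
Not in check and no legal moves → stalemate.

stalemate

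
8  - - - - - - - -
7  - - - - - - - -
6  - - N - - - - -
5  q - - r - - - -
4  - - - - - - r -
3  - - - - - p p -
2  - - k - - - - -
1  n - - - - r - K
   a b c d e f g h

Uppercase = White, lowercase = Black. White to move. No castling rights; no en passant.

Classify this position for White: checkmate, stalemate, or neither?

checkmate

White to move; white king on h1.
In check: yes, from the black rook on f1.
King squares — g1: attacked by Rf1; g2: attacked by Pf3; h2: attacked by Pg3.
Legal moves for White: none.
In check with no legal moves → checkmate.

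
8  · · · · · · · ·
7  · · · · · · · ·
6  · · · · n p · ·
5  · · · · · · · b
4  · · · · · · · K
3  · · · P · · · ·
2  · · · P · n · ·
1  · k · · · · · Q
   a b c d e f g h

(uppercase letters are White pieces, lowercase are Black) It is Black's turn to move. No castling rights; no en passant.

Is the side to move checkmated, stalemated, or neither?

Black to move; black king on b1.
In check: yes, from the white queen on h1.
Legal moves for Black: Kc2, Kb2, Ka2, Bd1, Nxh1, Nd1.
Black is in check but has 6 legal moves → neither.

neither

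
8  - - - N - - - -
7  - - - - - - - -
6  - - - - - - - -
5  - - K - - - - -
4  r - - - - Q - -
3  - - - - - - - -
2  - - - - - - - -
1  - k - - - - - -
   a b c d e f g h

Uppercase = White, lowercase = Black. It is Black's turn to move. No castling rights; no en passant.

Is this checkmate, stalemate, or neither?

Black to move; black king on b1.
In check: no.
Legal moves for Black: Ra8, Ra7, Ra6, Ra5+, Rxf4, Re4, Rd4, Rc4+, Rb4, Ra3, Ra2, Ra1, Kc2, Kb2, Ka2, Ka1.
Black has 16 legal moves and is not in check → neither.

neither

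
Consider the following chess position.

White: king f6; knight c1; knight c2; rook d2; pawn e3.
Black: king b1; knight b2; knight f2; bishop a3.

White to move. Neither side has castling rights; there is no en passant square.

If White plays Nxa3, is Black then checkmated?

After Nxa3: black king on b1; in check: yes, from the white knight on a3.
Black has 2 legal replies: Kxc1, Ka1.
In check but a legal move exists → not checkmate.

no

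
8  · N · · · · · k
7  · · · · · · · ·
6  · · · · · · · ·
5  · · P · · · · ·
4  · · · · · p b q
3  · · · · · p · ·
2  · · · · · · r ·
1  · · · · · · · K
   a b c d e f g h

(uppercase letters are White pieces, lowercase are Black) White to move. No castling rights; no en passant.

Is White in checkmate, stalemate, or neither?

White to move; white king on h1.
In check: yes, from the black queen on h4.
King squares — g1: attacked by Rg2; g2: attacked by Pf3; h2: attacked by Rg2.
Legal moves for White: none.
In check with no legal moves → checkmate.

checkmate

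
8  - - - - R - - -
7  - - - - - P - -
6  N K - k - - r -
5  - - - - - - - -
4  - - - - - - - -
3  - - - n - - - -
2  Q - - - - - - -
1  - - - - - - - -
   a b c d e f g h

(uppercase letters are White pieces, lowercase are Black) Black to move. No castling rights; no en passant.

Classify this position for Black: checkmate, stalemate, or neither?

neither

Black to move; black king on d6.
In check: no.
Legal moves for Black include: Rg8, Rg7, Rh6, Rf6, Re6, Rg5, Rg4, Rg3, Rg2, Rg1, Kd7+, Ne5, Nc5, Nf4, Nb4, Nf2, Nb2, Ne1, ... (list truncated; more exist).
Black has legal moves and is not in check → neither.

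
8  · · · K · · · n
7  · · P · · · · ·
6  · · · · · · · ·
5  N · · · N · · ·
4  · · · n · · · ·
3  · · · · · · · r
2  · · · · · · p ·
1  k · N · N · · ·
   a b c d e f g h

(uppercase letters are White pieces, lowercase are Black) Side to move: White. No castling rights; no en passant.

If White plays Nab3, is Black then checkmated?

After Nab3: black king on a1; in check: yes, from the white knight on b3.
Black has 4 legal replies: Kb2, Kb1, Nxb3, Rxb3.
In check but a legal move exists → not checkmate.

no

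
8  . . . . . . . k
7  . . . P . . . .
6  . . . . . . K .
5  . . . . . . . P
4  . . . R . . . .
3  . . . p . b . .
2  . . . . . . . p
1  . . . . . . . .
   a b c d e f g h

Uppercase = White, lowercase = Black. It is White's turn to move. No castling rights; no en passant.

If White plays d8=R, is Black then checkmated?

After d8=R: black king on h8; in check: yes, from the white rook on d8.
King squares — g7: attacked by Kg6; h7: attacked by Kg6; g8: attacked by Rd8.
Black has no legal moves → checkmate.

yes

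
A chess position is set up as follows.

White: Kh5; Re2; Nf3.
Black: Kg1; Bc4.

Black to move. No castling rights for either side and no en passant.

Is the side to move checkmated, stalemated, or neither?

neither

Black to move; black king on g1.
In check: yes, from the white knight on f3.
King squares — f1: available; h1: available; f2: attacked by Re2; g2: attacked by Re2; h2: attacked by Re2.
Legal moves for Black: Kh1, Kf1.
Black is in check but has 2 legal moves → neither.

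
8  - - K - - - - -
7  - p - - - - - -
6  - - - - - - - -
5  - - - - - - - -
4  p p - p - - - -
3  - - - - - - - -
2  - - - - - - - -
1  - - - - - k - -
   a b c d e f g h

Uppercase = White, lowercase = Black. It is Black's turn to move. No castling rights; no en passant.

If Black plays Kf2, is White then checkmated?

no

After Kf2: white king on c8; in check: no.
White is not in check, so this cannot be checkmate.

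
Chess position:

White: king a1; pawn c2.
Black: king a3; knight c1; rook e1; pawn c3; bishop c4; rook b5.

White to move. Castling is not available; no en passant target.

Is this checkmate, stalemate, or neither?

stalemate

White to move; white king on a1.
In check: no.
King squares — b1: attacked by Rb5; a2: attacked by Nc1; b2: attacked by Ka3.
Legal moves for White: none.
Not in check and no legal moves → stalemate.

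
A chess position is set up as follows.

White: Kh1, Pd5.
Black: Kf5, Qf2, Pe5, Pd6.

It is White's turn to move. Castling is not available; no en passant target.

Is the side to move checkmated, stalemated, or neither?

White to move; white king on h1.
In check: no.
King squares — g1: attacked by Qf2; g2: attacked by Qf2; h2: attacked by Qf2.
Legal moves for White: none.
Not in check and no legal moves → stalemate.

stalemate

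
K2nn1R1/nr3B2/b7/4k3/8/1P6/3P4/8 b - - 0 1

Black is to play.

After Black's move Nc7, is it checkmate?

After Nc7: white king on a8; in check: yes, from the black knight on c7.
King squares — a7: attacked by Rb7; b7: attacked by Ba6; b8: attacked by Rb7.
White has no legal moves → checkmate.

yes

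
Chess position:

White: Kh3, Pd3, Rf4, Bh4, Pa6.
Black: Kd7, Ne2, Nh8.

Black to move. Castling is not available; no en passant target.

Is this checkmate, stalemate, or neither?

neither

Black to move; black king on d7.
In check: no.
Legal moves for Black: Nf7, Ng6, Ke8, Kc8, Kc7, Ke6, Kd6, Kc6, Nxf4+, Nd4, Ng3, Nc3, Ng1+, Nc1.
Black has 14 legal moves and is not in check → neither.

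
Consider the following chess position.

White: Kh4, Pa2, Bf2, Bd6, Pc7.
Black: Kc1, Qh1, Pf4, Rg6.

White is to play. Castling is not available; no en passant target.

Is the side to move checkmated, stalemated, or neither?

White to move; white king on h4.
In check: yes, from the black queen on h1.
King squares — g3: attacked by Pf4; h3: attacked by Qh1; g4: attacked by Rg6; g5: attacked by Rg6; h5: attacked by Qh1.
Legal moves for White: none.
In check with no legal moves → checkmate.

checkmate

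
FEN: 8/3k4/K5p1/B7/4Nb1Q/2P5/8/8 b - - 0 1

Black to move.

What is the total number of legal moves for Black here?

16

Black to move; king on d7.
In check: no.
Legal moves: Ke8, Kc8, Ke6, Kc6, Bb8, Bc7, Bh6, Bd6, Bg5, Be5, Bg3, Be3, Bh2, Bd2, Bc1, g5.
Count: 16.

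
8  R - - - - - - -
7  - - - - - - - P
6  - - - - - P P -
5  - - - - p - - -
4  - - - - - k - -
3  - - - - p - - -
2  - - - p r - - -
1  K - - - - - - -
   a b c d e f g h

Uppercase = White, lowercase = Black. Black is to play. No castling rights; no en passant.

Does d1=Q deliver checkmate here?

After d1=Q: white king on a1; in check: yes, from the black queen on d1.
King squares — b1: attacked by Qd1; a2: attacked by Re2; b2: attacked by Re2.
White has no legal moves → checkmate.

yes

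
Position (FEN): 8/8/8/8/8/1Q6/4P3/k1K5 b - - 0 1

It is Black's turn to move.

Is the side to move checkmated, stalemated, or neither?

stalemate

Black to move; black king on a1.
In check: no.
King squares — b1: attacked by Kc1; a2: attacked by Qb3; b2: attacked by Kc1.
Legal moves for Black: none.
Not in check and no legal moves → stalemate.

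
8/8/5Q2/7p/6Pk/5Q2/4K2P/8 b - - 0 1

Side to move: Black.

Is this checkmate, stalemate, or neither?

Black to move; black king on h4.
In check: yes, from the white queen on f6.
King squares — g3: attacked by Ph2; h3: attacked by Qf3; g4: attacked by Qf3; g5: attacked by Qf6; h5: own pawn.
Legal moves for Black: none.
In check with no legal moves → checkmate.

checkmate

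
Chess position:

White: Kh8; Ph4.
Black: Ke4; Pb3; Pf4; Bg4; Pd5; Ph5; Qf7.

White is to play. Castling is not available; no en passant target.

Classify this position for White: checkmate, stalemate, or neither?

stalemate

White to move; white king on h8.
In check: no.
King squares — g7: attacked by Qf7; h7: attacked by Qf7; g8: attacked by Qf7.
Legal moves for White: none.
Not in check and no legal moves → stalemate.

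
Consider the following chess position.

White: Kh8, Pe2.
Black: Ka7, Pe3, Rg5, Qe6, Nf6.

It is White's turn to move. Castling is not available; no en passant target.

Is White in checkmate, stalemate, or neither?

stalemate

White to move; white king on h8.
In check: no.
King squares — g7: attacked by Rg5; h7: attacked by Nf6; g8: attacked by Rg5.
Legal moves for White: none.
Not in check and no legal moves → stalemate.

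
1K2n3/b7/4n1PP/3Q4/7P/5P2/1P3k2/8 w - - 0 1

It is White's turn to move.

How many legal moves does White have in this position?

White to move; king on b8.
In check: yes, from the black bishop on a7.
Legal moves: Kc8, Ka8, Kb7, Kxa7.
Count: 4.

4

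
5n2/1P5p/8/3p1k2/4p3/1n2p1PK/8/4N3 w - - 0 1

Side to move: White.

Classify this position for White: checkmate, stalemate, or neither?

White to move; white king on h3.
In check: no.
Legal moves for White: Kh4, Kh2, Kg2, Nf3, Nd3, Ng2, Nc2, b8=Q, b8=R, b8=B, b8=N, g4+.
White has 12 legal moves and is not in check → neither.

neither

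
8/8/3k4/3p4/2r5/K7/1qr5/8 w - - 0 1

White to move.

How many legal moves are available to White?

White to move; king on a3.
In check: yes, from the black queen on b2.
Legal moves: none.
Count: 0.

0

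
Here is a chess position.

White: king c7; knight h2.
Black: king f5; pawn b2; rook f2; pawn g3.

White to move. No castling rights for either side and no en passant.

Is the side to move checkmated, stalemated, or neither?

White to move; white king on c7.
In check: no.
Legal moves for White: Kd8, Kc8, Kb8, Kd7, Kb7, Kd6, Kc6, Kb6, Ng4, Nf3, Nf1.
White has 11 legal moves and is not in check → neither.

neither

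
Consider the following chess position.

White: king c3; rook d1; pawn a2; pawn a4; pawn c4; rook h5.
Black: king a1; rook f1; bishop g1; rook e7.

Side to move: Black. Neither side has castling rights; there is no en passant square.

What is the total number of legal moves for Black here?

2

Black to move; king on a1.
In check: yes, from the white rook on d1.
Legal moves: Kxa2, Rxd1.
Count: 2.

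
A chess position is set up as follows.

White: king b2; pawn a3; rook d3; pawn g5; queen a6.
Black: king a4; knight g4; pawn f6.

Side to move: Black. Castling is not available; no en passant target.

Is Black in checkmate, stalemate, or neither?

Black to move; black king on a4.
In check: yes, from the white queen on a6.
King squares — a3: attacked by Kb2; b3: attacked by Kb2; b4: attacked by Pa3; a5: attacked by Qa6; b5: attacked by Qa6.
Legal moves for Black: none.
In check with no legal moves → checkmate.

checkmate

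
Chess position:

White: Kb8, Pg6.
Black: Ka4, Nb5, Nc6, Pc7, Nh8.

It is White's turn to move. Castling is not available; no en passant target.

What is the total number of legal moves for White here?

White to move; king on b8.
In check: yes, from the black knight on c6.
Legal moves: Kc8, Ka8, Kb7.
Count: 3.

3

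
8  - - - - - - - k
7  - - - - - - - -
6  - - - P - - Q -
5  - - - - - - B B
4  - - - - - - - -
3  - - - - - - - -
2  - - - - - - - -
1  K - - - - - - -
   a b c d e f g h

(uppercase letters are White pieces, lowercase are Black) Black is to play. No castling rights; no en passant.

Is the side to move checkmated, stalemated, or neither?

Black to move; black king on h8.
In check: no.
King squares — g7: attacked by Qg6; h7: attacked by Qg6; g8: attacked by Qg6.
Legal moves for Black: none.
Not in check and no legal moves → stalemate.

stalemate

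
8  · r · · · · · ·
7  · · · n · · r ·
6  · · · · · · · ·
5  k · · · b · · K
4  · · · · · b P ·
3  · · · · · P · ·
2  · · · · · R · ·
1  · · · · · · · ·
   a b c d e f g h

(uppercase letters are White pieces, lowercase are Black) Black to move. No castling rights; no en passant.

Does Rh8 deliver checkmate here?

After Rh8: white king on h5; in check: yes, from the black rook on h8.
King squares — g4: own pawn; h4: attacked by Rh8; g5: attacked by Bf4; g6: attacked by Rg7; h6: attacked by Bf4.
White has no legal moves → checkmate.

yes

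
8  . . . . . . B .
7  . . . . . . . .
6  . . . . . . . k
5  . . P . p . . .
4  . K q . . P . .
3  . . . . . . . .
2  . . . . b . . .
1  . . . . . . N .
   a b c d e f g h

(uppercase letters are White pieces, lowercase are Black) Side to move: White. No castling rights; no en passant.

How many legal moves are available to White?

3

White to move; king on b4.
In check: yes, from the black queen on c4.
Legal moves: Ka5, Ka3, Bxc4.
Count: 3.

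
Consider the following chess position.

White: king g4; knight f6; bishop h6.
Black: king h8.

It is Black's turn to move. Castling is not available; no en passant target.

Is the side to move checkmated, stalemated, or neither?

Black to move; black king on h8.
In check: no.
King squares — g7: attacked by Bh6; h7: attacked by Nf6; g8: attacked by Nf6.
Legal moves for Black: none.
Not in check and no legal moves → stalemate.

stalemate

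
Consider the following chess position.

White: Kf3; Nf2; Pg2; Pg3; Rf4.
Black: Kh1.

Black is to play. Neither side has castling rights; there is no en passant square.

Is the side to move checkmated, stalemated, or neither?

neither

Black to move; black king on h1.
In check: yes, from the white knight on f2.
Legal moves for Black: Kh2, Kg1.
Black is in check but has 2 legal moves → neither.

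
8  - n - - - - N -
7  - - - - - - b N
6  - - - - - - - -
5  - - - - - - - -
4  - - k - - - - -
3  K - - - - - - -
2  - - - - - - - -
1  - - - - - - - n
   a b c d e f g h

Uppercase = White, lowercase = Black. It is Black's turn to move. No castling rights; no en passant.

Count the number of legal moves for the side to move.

20

Black to move; king on c4.
In check: no.
Legal moves: Nd7, Nc6, Na6, Bh8, Bf8+, Bh6, Bf6, Be5, Bd4, Bc3, Bb2+, Ba1, Kd5, Kc5, Kb5, Kd4, Kd3, Kc3, Ng3, Nf2.
Count: 20.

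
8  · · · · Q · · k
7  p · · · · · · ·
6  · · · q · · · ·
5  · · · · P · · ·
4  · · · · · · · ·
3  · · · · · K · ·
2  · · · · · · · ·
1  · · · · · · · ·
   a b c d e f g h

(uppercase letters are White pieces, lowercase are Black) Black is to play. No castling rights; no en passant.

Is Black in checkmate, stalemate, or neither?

Black to move; black king on h8.
In check: yes, from the white queen on e8.
Legal moves for Black: Kh7, Kg7, Qf8+.
Black is in check but has 3 legal moves → neither.

neither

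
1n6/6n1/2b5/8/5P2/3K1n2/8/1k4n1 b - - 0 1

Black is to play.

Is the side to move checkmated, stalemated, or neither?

neither

Black to move; black king on b1.
In check: no.
Legal moves for Black include: Nd7, Na6, Ne8, Ne6, Nh5, Nf5, Be8, Ba8, Bd7, Bb7, Bd5, Bb5+, Be4+, Ba4, Ng5, Ne5+, Nh4, Nd4, ... (list truncated; more exist).
Black has legal moves and is not in check → neither.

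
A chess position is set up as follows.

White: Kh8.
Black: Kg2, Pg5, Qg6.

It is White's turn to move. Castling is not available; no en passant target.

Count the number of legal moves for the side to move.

White to move; king on h8.
In check: no.
Legal moves: none.
Count: 0.

0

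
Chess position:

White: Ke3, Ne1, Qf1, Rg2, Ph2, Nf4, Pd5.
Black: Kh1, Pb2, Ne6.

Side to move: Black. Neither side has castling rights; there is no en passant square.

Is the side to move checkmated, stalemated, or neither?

Black to move; black king on h1.
In check: yes, from the white queen on f1.
King squares — g1: attacked by Qf1; g2: attacked by Ne1; h2: attacked by Rg2.
Legal moves for Black: none.
In check with no legal moves → checkmate.

checkmate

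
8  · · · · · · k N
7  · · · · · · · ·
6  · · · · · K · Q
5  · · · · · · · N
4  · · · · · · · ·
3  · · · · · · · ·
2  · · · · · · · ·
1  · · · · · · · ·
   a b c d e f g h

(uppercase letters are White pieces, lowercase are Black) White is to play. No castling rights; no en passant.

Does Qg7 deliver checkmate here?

yes

After Qg7: black king on g8; in check: yes, from the white queen on g7.
King squares — f7: attacked by Kf6; g7: attacked by Nh5; h7: attacked by Qg7; f8: attacked by Qg7; h8: attacked by Qg7.
Black has no legal moves → checkmate.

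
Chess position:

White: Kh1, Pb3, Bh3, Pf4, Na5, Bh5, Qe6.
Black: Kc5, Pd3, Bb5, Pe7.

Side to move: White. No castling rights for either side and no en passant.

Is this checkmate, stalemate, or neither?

neither

White to move; white king on h1.
In check: no.
Legal moves for White include: Qg8, Qc8+, Qf7, Qxe7+, Qd7, Qh6, Qg6, Qf6, Qd6+, Qc6+, Qb6+, Qa6, Qf5+, Qe5+, Qd5+, Qg4, Qe4, Qc4+, ... (list truncated; more exist).
White has legal moves and is not in check → neither.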